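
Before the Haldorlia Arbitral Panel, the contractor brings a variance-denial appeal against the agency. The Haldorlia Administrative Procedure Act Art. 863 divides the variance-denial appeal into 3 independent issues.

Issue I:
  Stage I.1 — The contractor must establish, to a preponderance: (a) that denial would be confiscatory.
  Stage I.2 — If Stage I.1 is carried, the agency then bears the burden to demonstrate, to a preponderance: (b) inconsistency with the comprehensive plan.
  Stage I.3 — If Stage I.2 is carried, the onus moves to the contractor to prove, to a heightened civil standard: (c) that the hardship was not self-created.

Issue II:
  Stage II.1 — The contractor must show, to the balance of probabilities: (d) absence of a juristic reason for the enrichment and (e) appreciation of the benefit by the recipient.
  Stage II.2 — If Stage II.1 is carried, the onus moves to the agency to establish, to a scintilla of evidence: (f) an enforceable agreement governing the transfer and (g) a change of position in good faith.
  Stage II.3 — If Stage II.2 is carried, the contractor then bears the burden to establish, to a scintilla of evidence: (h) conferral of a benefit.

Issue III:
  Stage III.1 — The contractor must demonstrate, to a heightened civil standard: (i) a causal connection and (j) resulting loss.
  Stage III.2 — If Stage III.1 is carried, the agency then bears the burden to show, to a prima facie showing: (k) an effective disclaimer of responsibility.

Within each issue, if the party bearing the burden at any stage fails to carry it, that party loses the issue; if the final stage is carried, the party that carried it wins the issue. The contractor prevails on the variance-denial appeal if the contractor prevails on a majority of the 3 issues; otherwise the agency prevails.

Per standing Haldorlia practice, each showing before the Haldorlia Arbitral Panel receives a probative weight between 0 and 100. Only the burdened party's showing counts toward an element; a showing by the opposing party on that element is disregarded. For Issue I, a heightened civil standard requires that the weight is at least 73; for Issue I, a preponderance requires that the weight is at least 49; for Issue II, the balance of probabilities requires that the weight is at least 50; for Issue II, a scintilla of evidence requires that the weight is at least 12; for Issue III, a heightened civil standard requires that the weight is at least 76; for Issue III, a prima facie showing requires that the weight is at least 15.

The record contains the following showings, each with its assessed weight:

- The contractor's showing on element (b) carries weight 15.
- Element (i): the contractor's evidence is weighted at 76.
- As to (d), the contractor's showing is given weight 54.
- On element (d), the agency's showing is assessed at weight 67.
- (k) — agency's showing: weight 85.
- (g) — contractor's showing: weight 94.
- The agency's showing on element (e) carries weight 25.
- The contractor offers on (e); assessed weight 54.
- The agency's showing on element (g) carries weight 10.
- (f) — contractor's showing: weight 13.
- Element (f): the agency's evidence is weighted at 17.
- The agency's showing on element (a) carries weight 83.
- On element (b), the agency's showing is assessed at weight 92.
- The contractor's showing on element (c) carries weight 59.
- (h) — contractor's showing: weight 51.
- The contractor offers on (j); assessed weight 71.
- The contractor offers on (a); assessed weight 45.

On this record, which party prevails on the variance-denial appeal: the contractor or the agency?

— Issue I —
Stage I.1 — burden on contractor; standard: a preponderance (weight is at least 49).
    (a): 45 (agency's 83 disregarded) < 49 [not met]
  The contractor does not carry Stage I.1.
The analysis ends at Stage I.1; the agency prevails on this issue.
— Issue II —
At Stage II.1 the contractor must meet the balance of probabilities (weight is at least 50): on (d) the weight is 54 (the agency's 67 is given no effect), which does reach 50, so (d) meets the standard; on (e) the weight is 54 (the agency's 25 is given no effect), which does reach 50, so (e) meets the standard.
  All elements met. The burden passes to the agency.
At Stage II.2 the agency must meet a scintilla of evidence (weight is at least 12): on (f) the weight is 17 (the contractor's 13 is given no effect), ≥ 12, so (f) meets the standard; on (g) the weight is 10 (the contractor's 94 is given no effect), which does not reach 12, so (g) does not meet the standard.
  Stage II.2 not carried; the agency fails its burden.
The contractor prevails on this issue.
— Issue III —
Stage III.1 (contractor, a heightened civil standard, weight is at least 76): (i) 76 ≥ 76 — meets; (j) 71 < 76 — fails.
  Not every element is met, so the contractor fails to carry Stage III.1.
So the agency prevails on this issue.
Per-issue: Issue I → agency; Issue II → contractor; Issue III → agency. The contractor must prevail on a majority of issues; overall, the agency prevails.

agency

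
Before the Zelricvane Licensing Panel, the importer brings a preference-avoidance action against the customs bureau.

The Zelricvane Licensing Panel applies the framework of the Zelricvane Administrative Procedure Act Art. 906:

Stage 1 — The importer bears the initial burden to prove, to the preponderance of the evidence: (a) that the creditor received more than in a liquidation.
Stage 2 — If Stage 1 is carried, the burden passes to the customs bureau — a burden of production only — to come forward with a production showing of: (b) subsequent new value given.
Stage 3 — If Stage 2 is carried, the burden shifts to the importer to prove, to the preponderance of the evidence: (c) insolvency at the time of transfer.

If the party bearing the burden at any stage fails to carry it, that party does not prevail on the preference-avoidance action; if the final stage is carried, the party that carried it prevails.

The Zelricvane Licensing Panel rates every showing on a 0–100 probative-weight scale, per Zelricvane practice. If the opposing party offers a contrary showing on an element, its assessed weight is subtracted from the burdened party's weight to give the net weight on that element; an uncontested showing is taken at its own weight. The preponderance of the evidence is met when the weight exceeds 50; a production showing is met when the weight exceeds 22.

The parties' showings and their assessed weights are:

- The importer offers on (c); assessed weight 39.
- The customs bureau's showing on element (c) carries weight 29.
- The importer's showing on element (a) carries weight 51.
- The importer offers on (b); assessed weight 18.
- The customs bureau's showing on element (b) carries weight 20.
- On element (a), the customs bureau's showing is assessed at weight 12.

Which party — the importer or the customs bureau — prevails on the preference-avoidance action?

customs bureau

Stage 1 — burden on importer; standard: the preponderance of the evidence (weight exceeds 50).
    (a): 51 − 12 = 39 ≤ 50 [not met]
  Stage 1 not carried; the importer fails its burden.
The analysis ends at Stage 1; the customs bureau prevails.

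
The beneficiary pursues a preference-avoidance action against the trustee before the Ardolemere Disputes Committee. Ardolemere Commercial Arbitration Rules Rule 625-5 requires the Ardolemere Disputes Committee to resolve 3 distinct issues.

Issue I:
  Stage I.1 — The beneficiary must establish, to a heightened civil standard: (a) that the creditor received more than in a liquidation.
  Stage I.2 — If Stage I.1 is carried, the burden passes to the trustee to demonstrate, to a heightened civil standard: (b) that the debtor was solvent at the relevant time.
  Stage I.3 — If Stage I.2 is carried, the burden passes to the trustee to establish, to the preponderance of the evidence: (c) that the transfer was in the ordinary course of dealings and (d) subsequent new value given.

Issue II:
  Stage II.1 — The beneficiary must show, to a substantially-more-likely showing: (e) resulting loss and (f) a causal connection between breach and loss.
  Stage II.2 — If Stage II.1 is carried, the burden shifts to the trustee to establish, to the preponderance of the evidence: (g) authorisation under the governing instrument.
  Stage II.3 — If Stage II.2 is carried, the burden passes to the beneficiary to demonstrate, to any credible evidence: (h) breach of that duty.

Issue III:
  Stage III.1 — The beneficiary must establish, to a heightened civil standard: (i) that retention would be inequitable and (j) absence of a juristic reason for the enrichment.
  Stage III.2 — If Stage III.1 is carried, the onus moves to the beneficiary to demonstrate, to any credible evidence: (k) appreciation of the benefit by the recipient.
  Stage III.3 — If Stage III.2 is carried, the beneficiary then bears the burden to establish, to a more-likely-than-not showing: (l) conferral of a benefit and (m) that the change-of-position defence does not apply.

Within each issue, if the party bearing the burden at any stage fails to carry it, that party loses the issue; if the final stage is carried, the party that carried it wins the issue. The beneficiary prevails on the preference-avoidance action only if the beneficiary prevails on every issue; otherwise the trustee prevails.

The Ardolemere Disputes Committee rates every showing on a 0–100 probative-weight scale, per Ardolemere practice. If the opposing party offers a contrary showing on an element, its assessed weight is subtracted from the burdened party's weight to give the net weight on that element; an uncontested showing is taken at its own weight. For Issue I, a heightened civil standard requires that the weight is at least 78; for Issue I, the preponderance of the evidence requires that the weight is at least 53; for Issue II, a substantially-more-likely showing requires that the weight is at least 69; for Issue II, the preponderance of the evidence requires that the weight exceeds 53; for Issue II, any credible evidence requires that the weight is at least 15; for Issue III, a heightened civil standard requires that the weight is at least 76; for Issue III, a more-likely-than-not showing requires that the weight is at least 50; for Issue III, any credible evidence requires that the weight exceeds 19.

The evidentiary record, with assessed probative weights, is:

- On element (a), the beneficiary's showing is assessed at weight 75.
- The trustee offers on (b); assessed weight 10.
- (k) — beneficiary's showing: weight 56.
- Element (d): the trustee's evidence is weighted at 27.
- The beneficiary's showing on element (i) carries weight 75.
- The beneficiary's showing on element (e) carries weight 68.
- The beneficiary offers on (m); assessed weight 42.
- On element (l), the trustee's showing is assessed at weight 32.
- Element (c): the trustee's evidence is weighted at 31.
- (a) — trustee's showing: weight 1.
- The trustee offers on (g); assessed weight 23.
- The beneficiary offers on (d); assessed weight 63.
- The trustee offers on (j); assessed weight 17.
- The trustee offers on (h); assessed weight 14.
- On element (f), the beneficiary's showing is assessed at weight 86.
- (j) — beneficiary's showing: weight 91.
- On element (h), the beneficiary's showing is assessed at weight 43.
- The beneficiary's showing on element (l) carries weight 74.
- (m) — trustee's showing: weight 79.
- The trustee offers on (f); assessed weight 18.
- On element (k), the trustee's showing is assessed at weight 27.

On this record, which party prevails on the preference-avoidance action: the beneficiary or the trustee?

— Issue I —
Stage I.1 (beneficiary, a heightened civil standard, weight is at least 78): (a) net 75−1=74 < 78 — fails.
  Not every element is met, so the beneficiary fails to carry Stage I.1.
The trustee prevails on this issue.
— Issue II —
Stage II.1 (beneficiary, a substantially-more-likely showing, weight is at least 69): (e) 68 < 69 — fails; (f) net 86−18=68 < 69 — fails.
  The beneficiary does not carry Stage II.1.
So the trustee prevails on this issue.
— Issue III —
Stage III.1 — burden on beneficiary; standard: a heightened civil standard (weight is at least 76).
    (i): 75 < 76 [not met]
    (j): 91 − 17 = 74 < 76 [not met]
  Not every element is met, so the beneficiary fails to carry Stage III.1.
So the trustee prevails on this issue.
Per-issue: Issue I → trustee; Issue II → trustee; Issue III → trustee. The beneficiary must prevail on every issue; overall, the trustee prevails.

trustee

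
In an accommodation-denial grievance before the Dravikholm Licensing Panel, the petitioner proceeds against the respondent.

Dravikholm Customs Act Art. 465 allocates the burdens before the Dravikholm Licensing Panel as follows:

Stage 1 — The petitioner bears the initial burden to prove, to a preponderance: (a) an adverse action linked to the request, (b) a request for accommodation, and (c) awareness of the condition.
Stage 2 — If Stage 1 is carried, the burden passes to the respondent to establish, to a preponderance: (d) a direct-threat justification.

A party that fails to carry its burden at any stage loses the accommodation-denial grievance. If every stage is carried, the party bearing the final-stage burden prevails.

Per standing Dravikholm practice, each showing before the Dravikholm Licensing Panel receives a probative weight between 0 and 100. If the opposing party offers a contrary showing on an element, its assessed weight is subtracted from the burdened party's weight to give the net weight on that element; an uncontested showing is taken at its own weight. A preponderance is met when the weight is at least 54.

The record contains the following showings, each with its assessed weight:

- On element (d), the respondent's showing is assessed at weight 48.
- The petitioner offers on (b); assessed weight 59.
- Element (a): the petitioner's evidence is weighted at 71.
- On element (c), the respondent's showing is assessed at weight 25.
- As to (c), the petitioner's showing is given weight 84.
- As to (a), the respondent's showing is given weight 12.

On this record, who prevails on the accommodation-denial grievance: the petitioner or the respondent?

petitioner

Stage 1 (petitioner, a preponderance, weight is at least 54): (a) net 71−12=59 ≥ 54 — meets; (b) 59 ≥ 54 — meets; (c) net 84−25=59 ≥ 54 — meets.
  The petitioner carries Stage 1; the respondent now bears the burden.
Stage 2 (respondent, a preponderance, weight is at least 54): (d) 48 < 54 — fails.
  The respondent does not carry Stage 2.
So the petitioner prevails.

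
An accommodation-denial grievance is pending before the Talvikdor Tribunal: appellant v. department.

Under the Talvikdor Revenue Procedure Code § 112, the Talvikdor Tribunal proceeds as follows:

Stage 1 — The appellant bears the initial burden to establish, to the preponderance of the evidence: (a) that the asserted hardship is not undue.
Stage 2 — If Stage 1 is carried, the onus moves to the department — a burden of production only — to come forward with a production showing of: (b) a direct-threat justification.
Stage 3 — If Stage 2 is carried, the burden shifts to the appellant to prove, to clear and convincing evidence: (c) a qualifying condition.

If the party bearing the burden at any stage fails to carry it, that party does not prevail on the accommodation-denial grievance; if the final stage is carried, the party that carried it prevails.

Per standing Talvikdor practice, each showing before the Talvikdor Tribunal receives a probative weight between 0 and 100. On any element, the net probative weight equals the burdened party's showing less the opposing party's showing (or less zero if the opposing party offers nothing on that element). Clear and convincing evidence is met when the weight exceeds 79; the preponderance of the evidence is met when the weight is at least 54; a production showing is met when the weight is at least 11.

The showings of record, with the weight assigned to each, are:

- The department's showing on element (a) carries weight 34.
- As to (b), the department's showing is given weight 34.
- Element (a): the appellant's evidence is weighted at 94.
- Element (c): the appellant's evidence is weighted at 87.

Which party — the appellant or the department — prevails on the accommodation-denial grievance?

appellant

At Stage 1 the appellant must meet the preponderance of the evidence (weight is at least 54): on (a) the weight is 94 less the opposing 34 gives net 60, which does reach 54, so (a) meets the standard.
  Stage 1 is satisfied; the onus moves to the department.
At Stage 2 the department must meet a production showing (weight is at least 11): on (b) the weight is 34, which does reach 11, so (b) meets the standard.
  Stage 2 carried; the burden shifts to the appellant.
At Stage 3 the appellant must meet clear and convincing evidence (weight exceeds 79): on (c) the weight is 87, > 79, so (c) meets the standard.
  All elements met at the final stage.
With every stage satisfied, the appellant prevails.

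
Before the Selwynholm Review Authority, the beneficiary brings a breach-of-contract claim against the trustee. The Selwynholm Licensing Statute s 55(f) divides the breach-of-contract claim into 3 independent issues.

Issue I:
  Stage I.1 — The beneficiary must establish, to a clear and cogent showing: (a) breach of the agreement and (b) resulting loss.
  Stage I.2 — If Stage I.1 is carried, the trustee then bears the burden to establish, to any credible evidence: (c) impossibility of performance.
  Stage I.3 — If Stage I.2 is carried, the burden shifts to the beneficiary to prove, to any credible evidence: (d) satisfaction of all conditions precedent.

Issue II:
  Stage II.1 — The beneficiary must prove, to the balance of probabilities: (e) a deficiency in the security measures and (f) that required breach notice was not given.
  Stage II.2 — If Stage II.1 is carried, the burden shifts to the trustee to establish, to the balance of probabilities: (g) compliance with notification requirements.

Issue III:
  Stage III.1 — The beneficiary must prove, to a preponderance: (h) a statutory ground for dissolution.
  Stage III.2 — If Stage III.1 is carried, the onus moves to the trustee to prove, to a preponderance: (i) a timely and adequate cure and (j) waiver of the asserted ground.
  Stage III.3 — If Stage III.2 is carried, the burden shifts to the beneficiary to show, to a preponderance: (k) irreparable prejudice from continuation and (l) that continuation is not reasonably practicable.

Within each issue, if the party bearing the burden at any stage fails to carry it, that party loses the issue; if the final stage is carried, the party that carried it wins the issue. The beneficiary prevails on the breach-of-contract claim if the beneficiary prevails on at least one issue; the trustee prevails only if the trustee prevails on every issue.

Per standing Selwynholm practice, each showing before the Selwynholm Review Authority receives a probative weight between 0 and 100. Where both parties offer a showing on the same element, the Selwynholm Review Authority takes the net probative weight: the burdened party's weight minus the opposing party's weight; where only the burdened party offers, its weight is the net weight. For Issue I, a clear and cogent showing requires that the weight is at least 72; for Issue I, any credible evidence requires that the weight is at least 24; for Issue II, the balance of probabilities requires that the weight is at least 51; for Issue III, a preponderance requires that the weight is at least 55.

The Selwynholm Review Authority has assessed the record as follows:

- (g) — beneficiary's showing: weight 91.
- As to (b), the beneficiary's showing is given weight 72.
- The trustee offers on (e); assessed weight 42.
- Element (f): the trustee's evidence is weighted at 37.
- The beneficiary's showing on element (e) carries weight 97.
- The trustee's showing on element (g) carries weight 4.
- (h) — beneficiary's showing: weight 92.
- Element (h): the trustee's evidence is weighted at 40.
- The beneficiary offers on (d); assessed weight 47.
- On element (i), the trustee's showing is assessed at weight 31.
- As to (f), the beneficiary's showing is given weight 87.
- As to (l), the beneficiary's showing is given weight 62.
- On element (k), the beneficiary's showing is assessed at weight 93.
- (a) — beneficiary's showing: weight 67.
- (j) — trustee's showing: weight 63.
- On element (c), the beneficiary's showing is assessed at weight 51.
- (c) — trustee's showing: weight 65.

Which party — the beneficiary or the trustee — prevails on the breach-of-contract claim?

trustee

— Issue I —
At Stage I.1 the beneficiary must meet a clear and cogent showing (weight is at least 72): on (a) the weight is 67, < 72, so (a) does not meet the standard; on (b) the weight is 72, which does reach 72, so (b) meets the standard.
  Stage I.1 not carried; the beneficiary fails its burden.
The analysis ends at Stage I.1; the trustee prevails on this issue.
— Issue II —
At Stage II.1 the beneficiary must meet the balance of probabilities (weight is at least 51): on (e) the weight is 97 less the opposing 42 gives net 55, which does reach 51, so (e) meets the standard; on (f) the weight is 87 less the opposing 37 gives net 50, < 51, so (f) does not meet the standard.
  The beneficiary does not carry Stage II.1.
The analysis ends at Stage II.1; the trustee prevails on this issue.
— Issue III —
Stage III.1 — burden on beneficiary; standard: a preponderance (weight is at least 55).
    (h): 92 − 40 = 52 < 55 [not met]
  The beneficiary does not carry Stage III.1.
The analysis ends at Stage III.1; the trustee prevails on this issue.
Per-issue: Issue I → trustee; Issue II → trustee; Issue III → trustee. The beneficiary must prevail on at least one issue; overall, the trustee prevails.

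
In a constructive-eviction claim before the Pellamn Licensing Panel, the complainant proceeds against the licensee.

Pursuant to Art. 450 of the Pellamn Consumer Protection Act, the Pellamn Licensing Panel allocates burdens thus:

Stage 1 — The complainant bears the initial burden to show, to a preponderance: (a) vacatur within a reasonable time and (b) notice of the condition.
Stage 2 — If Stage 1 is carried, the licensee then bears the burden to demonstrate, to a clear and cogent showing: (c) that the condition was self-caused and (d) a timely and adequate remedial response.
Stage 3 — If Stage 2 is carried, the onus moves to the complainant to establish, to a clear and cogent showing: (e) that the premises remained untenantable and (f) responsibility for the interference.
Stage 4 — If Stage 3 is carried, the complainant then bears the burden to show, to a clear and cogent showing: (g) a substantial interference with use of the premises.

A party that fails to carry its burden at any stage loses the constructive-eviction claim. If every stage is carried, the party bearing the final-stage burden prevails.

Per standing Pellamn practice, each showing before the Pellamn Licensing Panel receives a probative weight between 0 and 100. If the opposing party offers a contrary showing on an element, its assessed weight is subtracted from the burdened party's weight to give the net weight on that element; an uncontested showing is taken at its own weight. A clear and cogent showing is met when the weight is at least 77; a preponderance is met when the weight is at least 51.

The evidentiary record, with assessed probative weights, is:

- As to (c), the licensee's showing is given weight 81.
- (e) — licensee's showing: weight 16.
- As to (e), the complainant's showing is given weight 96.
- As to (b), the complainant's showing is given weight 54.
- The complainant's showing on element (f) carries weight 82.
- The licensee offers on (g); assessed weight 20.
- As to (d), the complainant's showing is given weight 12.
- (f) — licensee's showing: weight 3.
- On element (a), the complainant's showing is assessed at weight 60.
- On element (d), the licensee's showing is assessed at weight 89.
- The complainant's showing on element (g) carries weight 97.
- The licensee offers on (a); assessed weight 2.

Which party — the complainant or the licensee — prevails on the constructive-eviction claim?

Stage 1 — burden on complainant; standard: a preponderance (weight is at least 51).
    (a): 60 − 2 = 58 ≥ 51 [met]
    (b): 54 ≥ 51 [met]
  Stage 1 is satisfied; the onus moves to the licensee.
Stage 2 — burden on licensee; standard: a clear and cogent showing (weight is at least 77).
    (c): 81 ≥ 77 [met]
    (d): 89 − 12 = 77 ≥ 77 [met]
  The licensee carries Stage 2; the complainant now bears the burden.
Stage 3 — burden on complainant; standard: a clear and cogent showing (weight is at least 77).
    (e): 96 − 16 = 80 ≥ 77 [met]
    (f): 82 − 3 = 79 ≥ 77 [met]
  Stage 3 carried; the burden remains with the complainant.
Stage 4 — burden on complainant; standard: a clear and cogent showing (weight is at least 77).
    (g): 97 − 20 = 77 ≥ 77 [met]
  Stage 4 carried; the final stage is satisfied.
With every stage satisfied, the complainant prevails.

complainant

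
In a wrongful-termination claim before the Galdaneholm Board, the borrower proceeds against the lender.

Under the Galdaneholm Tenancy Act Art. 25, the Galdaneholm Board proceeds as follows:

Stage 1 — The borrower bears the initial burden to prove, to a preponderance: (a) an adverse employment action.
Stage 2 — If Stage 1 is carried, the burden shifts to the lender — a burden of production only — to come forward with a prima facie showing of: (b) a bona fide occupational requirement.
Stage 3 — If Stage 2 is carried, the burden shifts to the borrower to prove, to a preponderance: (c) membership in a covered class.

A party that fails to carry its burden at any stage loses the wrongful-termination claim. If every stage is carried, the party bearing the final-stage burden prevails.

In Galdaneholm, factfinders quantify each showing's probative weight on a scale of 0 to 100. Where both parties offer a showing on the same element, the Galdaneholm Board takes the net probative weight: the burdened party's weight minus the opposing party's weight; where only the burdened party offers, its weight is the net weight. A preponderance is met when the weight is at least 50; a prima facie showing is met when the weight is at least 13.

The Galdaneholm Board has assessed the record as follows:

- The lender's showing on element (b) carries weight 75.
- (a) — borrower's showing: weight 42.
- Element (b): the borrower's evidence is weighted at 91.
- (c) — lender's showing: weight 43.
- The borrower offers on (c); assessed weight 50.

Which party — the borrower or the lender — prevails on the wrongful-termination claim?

Stage 1 — burden on borrower; standard: a preponderance (weight is at least 50).
    (a): 42 < 50 [not met]
  Not every element is met, so the borrower fails to carry Stage 1.
So the lender prevails.

lender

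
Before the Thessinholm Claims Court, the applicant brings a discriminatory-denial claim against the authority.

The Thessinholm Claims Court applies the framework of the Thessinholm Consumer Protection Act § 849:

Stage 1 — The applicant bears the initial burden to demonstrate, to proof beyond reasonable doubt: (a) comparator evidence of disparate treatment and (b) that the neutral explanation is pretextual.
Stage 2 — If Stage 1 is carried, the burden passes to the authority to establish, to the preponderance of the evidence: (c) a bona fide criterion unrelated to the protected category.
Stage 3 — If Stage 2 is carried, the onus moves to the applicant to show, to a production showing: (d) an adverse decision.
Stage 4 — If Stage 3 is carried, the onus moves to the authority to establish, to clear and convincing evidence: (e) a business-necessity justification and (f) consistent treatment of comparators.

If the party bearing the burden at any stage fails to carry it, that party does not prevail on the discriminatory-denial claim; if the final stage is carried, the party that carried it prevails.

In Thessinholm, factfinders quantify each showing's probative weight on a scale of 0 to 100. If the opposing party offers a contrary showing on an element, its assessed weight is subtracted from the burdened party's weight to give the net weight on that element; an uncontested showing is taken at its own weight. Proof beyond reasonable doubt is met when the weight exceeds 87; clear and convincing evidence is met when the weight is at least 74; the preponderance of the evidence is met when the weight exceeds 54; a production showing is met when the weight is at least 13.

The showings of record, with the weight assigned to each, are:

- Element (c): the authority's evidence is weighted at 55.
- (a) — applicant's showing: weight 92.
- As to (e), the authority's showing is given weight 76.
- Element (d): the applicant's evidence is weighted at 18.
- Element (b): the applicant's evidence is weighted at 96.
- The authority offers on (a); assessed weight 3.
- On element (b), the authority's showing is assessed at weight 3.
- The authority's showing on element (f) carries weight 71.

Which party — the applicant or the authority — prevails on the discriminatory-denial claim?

Stage 1 — burden on applicant; standard: proof beyond reasonable doubt (weight exceeds 87).
    (a): 92 − 3 = 89 > 87 [met]
    (b): 96 − 3 = 93 > 87 [met]
  Stage 1 carried; the burden shifts to the authority.
Stage 2 — burden on authority; standard: the preponderance of the evidence (weight exceeds 54).
    (c): 55 > 54 [met]
  Stage 2 is satisfied; the onus moves to the applicant.
Stage 3 — burden on applicant; standard: a production showing (weight is at least 13).
    (d): 18 ≥ 13 [met]
  Stage 3 carried; the burden shifts to the authority.
Stage 4 — burden on authority; standard: clear and convincing evidence (weight is at least 74).
    (e): 76 ≥ 74 [met]
    (f): 71 < 74 [not met]
  Stage 4 not carried; the authority fails its burden.
The analysis ends at Stage 4; the applicant prevails.

applicant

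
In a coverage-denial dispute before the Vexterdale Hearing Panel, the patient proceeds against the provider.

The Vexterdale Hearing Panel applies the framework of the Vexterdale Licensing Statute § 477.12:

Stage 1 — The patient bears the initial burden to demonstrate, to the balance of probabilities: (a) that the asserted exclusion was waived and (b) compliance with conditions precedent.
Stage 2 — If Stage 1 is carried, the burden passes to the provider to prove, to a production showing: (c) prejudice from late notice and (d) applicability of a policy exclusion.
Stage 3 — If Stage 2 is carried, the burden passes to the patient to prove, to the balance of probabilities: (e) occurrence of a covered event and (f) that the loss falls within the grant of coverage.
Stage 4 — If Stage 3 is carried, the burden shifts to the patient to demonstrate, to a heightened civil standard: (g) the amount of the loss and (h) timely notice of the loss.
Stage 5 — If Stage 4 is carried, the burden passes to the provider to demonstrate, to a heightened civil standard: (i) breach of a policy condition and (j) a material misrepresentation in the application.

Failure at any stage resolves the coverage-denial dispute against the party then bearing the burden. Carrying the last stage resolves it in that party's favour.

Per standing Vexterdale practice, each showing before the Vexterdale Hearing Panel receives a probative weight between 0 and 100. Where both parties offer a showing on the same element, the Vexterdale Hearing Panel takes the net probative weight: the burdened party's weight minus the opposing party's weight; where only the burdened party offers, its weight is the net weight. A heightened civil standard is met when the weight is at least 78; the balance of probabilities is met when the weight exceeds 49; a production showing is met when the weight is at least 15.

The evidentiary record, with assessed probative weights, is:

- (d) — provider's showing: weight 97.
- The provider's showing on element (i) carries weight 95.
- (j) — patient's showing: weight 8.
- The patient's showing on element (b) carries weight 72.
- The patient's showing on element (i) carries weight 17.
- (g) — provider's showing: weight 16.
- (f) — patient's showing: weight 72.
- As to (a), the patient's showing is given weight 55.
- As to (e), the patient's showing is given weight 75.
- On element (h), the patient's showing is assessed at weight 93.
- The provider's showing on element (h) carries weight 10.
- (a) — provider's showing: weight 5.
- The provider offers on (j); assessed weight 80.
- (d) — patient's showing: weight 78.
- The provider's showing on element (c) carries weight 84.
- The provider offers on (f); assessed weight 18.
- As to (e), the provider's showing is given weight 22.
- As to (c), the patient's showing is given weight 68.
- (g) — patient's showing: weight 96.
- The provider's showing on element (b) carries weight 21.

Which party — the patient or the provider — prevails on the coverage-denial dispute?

Stage 1 (patient, the balance of probabilities, weight exceeds 49): (a) net 55−5=50 > 49 — meets; (b) net 72−21=51 > 49 — meets.
  Stage 1 is satisfied; the onus moves to the provider.
Stage 2 (provider, a production showing, weight is at least 15): (c) net 84−68=16 ≥ 15 — meets; (d) net 97−78=19 ≥ 15 — meets.
  The provider carries Stage 2; the patient now bears the burden.
Stage 3 (patient, the balance of probabilities, weight exceeds 49): (e) net 75−22=53 > 49 — meets; (f) net 72−18=54 > 49 — meets.
  Stage 3 is satisfied; the patient continues to bear the burden.
Stage 4 (patient, a heightened civil standard, weight is at least 78): (g) net 96−16=80 ≥ 78 — meets; (h) net 93−10=83 ≥ 78 — meets.
  The patient carries Stage 4; the provider now bears the burden.
Stage 5 (provider, a heightened civil standard, weight is at least 78): (i) net 95−17=78 ≥ 78 — meets; (j) net 80−8=72 < 78 — fails.
  Not every element is met, so the provider fails to carry Stage 5.
The patient prevails.

patient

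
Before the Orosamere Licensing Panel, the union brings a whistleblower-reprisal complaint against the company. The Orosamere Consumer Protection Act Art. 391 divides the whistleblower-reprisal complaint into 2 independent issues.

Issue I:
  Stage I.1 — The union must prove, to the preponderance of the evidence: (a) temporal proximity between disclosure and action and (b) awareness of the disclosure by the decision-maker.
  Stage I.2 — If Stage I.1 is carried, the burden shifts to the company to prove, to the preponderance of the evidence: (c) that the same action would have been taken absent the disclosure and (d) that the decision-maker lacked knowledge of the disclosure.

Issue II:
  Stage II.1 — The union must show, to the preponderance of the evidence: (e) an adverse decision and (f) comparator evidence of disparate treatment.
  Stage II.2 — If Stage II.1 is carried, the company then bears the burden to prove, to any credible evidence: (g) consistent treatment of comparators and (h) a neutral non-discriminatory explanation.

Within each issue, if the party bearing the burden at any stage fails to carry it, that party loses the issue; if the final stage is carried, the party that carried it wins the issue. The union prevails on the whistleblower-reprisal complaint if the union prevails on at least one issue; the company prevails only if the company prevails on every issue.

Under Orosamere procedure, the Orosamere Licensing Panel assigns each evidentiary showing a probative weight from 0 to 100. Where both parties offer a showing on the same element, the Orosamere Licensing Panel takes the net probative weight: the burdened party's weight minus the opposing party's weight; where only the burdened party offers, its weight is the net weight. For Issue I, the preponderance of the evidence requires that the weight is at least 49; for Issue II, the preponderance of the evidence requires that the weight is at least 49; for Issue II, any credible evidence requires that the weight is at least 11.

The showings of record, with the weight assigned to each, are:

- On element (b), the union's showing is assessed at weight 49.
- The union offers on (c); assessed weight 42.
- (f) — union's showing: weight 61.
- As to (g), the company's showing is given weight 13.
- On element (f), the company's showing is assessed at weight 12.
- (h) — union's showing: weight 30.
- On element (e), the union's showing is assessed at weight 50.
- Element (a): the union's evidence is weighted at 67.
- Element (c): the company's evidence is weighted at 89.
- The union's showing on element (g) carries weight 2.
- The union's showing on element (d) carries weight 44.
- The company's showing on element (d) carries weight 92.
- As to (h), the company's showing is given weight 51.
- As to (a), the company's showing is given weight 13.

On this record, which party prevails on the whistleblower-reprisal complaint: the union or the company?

— Issue I —
Stage I.1 — burden on union; standard: the preponderance of the evidence (weight is at least 49).
    (a): 67 − 13 = 54 ≥ 49 [met]
    (b): 49 ≥ 49 [met]
  Stage I.1 carried; the burden shifts to the company.
Stage I.2 — burden on company; standard: the preponderance of the evidence (weight is at least 49).
    (c): 89 − 42 = 47 < 49 [not met]
    (d): 92 − 44 = 48 < 49 [not met]
  The company does not carry Stage I.2.
The union prevails on this issue.
— Issue II —
At Stage II.1 the union must meet the preponderance of the evidence (weight is at least 49): on (e) the weight is 50, ≥ 49, so (e) meets the standard; on (f) the weight is 61 less the opposing 12 gives net 49, ≥ 49, so (f) meets the standard.
  The union carries Stage II.1; the company now bears the burden.
At Stage II.2 the company must meet any credible evidence (weight is at least 11): on (g) the weight is 13 less the opposing 2 gives net 11, ≥ 11, so (g) meets the standard; on (h) the weight is 51 less the opposing 30 gives net 21, ≥ 11, so (h) meets the standard.
  The company carries the last stage.
All stages carried — the company prevails on this issue.
Per-issue: Issue I → union; Issue II → company. The union must prevail on at least one issue; overall, the union prevails.

union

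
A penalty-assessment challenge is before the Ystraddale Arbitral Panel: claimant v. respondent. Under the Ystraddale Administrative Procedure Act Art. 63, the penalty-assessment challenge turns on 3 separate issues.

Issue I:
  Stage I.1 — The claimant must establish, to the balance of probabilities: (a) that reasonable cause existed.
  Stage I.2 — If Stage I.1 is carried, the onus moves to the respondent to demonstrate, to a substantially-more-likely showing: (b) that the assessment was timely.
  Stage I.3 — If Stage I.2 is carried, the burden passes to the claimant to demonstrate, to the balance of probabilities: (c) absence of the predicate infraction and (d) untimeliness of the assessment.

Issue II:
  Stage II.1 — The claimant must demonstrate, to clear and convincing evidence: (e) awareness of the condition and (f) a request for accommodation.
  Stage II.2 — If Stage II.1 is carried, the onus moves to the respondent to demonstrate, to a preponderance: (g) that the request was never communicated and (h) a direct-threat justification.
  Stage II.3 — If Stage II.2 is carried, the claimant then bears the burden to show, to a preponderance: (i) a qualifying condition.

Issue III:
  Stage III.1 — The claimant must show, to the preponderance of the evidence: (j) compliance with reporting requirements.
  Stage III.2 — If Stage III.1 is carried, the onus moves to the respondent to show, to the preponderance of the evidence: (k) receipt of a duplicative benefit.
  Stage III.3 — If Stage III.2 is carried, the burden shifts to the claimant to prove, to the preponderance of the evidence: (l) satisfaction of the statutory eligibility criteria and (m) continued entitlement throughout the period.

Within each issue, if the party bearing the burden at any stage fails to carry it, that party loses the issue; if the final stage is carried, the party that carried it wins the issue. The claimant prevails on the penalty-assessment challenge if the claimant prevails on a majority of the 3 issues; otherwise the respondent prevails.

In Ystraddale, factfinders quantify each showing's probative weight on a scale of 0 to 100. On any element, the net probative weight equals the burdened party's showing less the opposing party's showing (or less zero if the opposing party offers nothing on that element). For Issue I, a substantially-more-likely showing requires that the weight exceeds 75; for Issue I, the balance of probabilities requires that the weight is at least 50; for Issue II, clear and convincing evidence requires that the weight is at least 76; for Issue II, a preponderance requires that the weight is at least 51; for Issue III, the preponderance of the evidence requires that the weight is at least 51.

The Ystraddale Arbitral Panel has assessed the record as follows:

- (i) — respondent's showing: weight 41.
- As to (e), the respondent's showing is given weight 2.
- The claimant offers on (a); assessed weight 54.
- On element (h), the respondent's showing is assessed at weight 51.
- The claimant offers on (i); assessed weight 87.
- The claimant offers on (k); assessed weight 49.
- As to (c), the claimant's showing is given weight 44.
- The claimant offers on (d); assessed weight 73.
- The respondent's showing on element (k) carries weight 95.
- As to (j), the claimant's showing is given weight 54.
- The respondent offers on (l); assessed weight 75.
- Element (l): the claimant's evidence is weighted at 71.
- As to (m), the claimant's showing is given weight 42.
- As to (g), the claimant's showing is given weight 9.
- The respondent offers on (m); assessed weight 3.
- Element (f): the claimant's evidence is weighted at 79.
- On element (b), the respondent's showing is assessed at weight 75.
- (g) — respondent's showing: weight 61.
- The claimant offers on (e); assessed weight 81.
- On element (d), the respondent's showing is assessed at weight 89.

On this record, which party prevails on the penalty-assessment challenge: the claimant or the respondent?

— Issue I —
Stage I.1 (claimant, the balance of probabilities, weight is at least 50): (a) 54 ≥ 50 — meets.
  Stage I.1 is satisfied; the onus moves to the respondent.
Stage I.2 (respondent, a substantially-more-likely showing, weight exceeds 75): (b) 75 ≤ 75 — fails.
  Stage I.2 not carried; the respondent fails its burden.
The claimant prevails on this issue.
— Issue II —
At Stage II.1 the claimant must meet clear and convincing evidence (weight is at least 76): on (e) the weight is 81 less the opposing 2 gives net 79, ≥ 76, so (e) meets the standard; on (f) the weight is 79, which does reach 76, so (f) meets the standard.
  All elements met. The burden passes to the respondent.
At Stage II.2 the respondent must meet a preponderance (weight is at least 51): on (g) the weight is 61 less the opposing 9 gives net 52, ≥ 51, so (g) meets the standard; on (h) the weight is 51, ≥ 51, so (h) meets the standard.
  The respondent carries Stage II.2; the claimant now bears the burden.
At Stage II.3 the claimant must meet a preponderance (weight is at least 51): on (i) the weight is 87 less the opposing 41 gives net 46, < 51, so (i) does not meet the standard.
  Stage II.3 not carried; the claimant fails its burden.
The respondent prevails on this issue.
— Issue III —
Stage III.1 — burden on claimant; standard: the preponderance of the evidence (weight is at least 51).
    (j): 54 ≥ 51 [met]
  All elements met. The burden passes to the respondent.
Stage III.2 — burden on respondent; standard: the preponderance of the evidence (weight is at least 51).
    (k): 95 − 49 = 46 < 51 [not met]
  The respondent does not carry Stage III.2.
So the claimant prevails on this issue.
Per-issue: Issue I → claimant; Issue II → respondent; Issue III → claimant. The claimant must prevail on a majority of issues; overall, the claimant prevails.

claimant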